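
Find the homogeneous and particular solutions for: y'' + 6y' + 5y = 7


Characteristic roots of r² + 6r + 5 = 0 are -5, -1.
y_h = C₁e^(-5x) + C₂e^(-x).
Constant forcing; try y_p = A. Then 5A = 7 ⇒ A = 7/5.
General solution: y = C₁e^(-5x) + C₂e^(-x) + 7/5.


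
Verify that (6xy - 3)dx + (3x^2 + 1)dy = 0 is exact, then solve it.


Check exactness: ∂M/∂y = 6x and ∂N/∂x = 6x; equal, so the equation is exact.
Integrate M with respect to x (treating y as constant): ∫M dx = 3x^2y - 3x + h(y).
Differentiate w.r.t. y and set equal to N: the x-dependent terms already match, leaving h'(y) = 1. Integrate: h(y) = y.
So F(x,y) = 3x^2y + y - 3x.
General solution: 3x^2y + y - 3x = C.


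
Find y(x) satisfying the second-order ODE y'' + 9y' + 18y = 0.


Characteristic equation: r² + 9r + 18 = 0.
Factor: (r + 3)(r + 6) = 0 ⇒ r = -3, -6 (distinct real).
General solution: y = C₁e^(-3x) + C₂e^(-6x).


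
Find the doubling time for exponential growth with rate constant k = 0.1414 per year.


Exponential growth: P(t) = P₀ e^(0.1414t). Set P(t)/P₀ = 2: e^(0.1414t) = 2.
Solve: t = ln(2)/0.1414 ≈ 4.90 years.


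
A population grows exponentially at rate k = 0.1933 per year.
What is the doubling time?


Exponential growth: P(t) = P₀ e^(0.1933t). Set P(t)/P₀ = 2: e^(0.1933t) = 2.
Solve: t = ln(2)/0.1933 ≈ 3.59 years.


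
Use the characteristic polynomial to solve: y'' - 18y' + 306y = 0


Characteristic equation: r² - 18r + 306 = 0.
Discriminant is negative; roots r = 9 ± 15i (complex conjugate pair).
General solution uses e^(α x)(C₁ cos(β x) + C₂ sin(β x)): y = e^(9x)(C₁cos(15x) + C₂sin(15x)).


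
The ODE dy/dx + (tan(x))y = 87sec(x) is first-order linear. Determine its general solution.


P(x) = tan(x) ⇒ μ = e^(∫tan(x)dx) = sec(x).
(sec(x) y)' = 87sec²(x) ⇒ sec(x) y = 87tan(x) + C.
Multiply by cos(x): y = 87sin(x) + C·cos(x).


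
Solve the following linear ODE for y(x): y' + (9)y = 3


P(x) = 9, Q(x) = 3; integrating factor μ = e^(9x).
(μ y)' = 3e^(9x) ⇒ μ y = (1/3)e^(9x) + C.
Divide by μ: y = 1/3 + Ce^(-9x).


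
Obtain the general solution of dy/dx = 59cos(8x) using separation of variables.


g(y) = 1, so integrate directly: y = ∫ 59cos(8x) dx = (59/8)sin(8x) + C.


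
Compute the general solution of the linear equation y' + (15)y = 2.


P(x) = 15, Q(x) = 2; integrating factor μ = e^(15x).
(μ y)' = 2e^(15x) ⇒ μ y = (2/15)e^(15x) + C.
Divide by μ: y = 2/15 + Ce^(-15x).


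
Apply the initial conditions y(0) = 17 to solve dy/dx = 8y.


General solution of y' = 8y is y = Ce^(8x).
Apply y(0) = 17: C = 17.
Particular solution: y = 17e^(8x).


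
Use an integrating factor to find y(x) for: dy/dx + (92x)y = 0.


P(x) = 92x ⇒ μ = e^(46x²).
Q(x) = 0 so μ y is constant: y = Ce^(-46x²).


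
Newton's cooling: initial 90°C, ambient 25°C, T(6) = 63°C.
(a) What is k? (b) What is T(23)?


Newton's law: T(t) = T_a + (T₀ - T_a)e^(-kt).
(a) Use T(6) = 63: (63 - 25)/(90 - 25) = e^(-k·6), so k = -ln(0.585)/6 ≈ 0.0895.
(b) Apply k to t = 23: T(23) = 25 + (65)e^(-2.058) ≈ 33.3°C.


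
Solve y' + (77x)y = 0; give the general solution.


P(x) = 77x ⇒ μ = e^((77/2)x²).
Q(x) = 0 so μ y is constant: y = Ce^(-(77/2)x²).


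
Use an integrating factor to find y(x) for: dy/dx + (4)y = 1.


P(x) = 4, Q(x) = 1; integrating factor μ = e^(4x).
(μ y)' = e^(4x) ⇒ μ y = (1/4)e^(4x) + C.
Divide by μ: y = 1/4 + Ce^(-4x).


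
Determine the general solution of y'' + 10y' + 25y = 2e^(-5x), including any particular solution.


Characteristic polynomial (r + 5)² = 0; repeated root r = -5.
y_h = (C₁ + C₂x)e^(-5x). Forcing matches the repeated root (resonance), so try y_p = Ax² e^(-5x).
Substitute and solve for A: 2A = 2, so A = 1.
General solution: y = (C₁ + C₂x + x²)e^(-5x).


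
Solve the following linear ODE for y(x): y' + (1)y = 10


P(x) = 1, Q(x) = 10; integrating factor μ = e^(x).
(μ y)' = 10e^(x) ⇒ μ y = 10e^(x) + C.
Divide by μ: y = 10 + Ce^(-x).


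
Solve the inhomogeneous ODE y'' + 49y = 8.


Homogeneous part: r² + 49 = 0 ⇒ r = ±7i, so y_h = C₁cos(7x) + C₂sin(7x).
Try constant y_p = A; plug in: 49A = 8 ⇒ A = 8/49.
General solution: y = C₁cos(7x) + C₂sin(7x) + 8/49.


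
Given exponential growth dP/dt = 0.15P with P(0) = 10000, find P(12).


The ODE dP/dt = 0.15P has solution P(t) = P(0)e^(0.15t).
Substitute P(0) = 10000 and t = 12: P(12) = 10000 e^(1.80) ≈ 60496.


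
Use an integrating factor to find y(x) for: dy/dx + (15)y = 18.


P(x) = 15, Q(x) = 18; integrating factor μ = e^(15x).
(μ y)' = 18e^(15x) ⇒ μ y = (6/5)e^(15x) + C.
Divide by μ: y = 6/5 + Ce^(-15x).


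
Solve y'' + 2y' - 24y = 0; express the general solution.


Characteristic equation: r² + 2r - 24 = 0.
Factor: (r - 4)(r + 6) = 0 ⇒ r = 4, -6 (distinct real).
General solution: y = C₁e^(4x) + C₂e^(-6x).


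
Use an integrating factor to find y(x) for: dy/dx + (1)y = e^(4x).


P(x) = 1 ⇒ μ = e^(x).
(μ y)' = e^(5x) ⇒ μ y = e^(5x)/5 + C.
Divide by μ: y = (1/5)e^(4x) + Ce^(-x).


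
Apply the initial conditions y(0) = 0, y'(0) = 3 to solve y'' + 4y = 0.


Characteristic roots of r² + 4 = 0 are ±2i, so y = C₁cos(2x) + C₂sin(2x).
Apply y(0) = 0: C₁ = 0. Differentiate and apply y'(0) = 3: 2·C₂ = 3, so C₂ = 3/2.
Particular solution: y = (3/2)sin(2x).


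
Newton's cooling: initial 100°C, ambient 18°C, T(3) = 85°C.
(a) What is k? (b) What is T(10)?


Newton's law: T(t) = T_a + (T₀ - T_a)e^(-kt).
(a) Use T(3) = 85: (85 - 18)/(100 - 18) = e^(-k·3), so k = -ln(0.817)/3 ≈ 0.0673.
(b) Apply k to t = 10: T(10) = 18 + (82)e^(-0.673) ≈ 59.8°C.


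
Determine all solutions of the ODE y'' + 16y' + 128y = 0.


Characteristic equation: r² + 16r + 128 = 0.
Discriminant is negative; roots r = -8 ± 8i (complex conjugate pair).
General solution uses e^(α x)(C₁ cos(β x) + C₂ sin(β x)): y = e^(-8x)(C₁cos(8x) + C₂sin(8x)).


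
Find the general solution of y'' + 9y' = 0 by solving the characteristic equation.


Characteristic equation: r² + 9r = 0.
Factor: (r - 0)(r + 9) = 0 ⇒ r = 0, -9 (distinct real).
General solution: y = C₁ + C₂e^(-9x).


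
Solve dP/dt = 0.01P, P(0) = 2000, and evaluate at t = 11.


The ODE dP/dt = 0.01P has solution P(t) = P(0)e^(0.01t).
Substitute P(0) = 2000 and t = 11: P(11) = 2000 e^(0.11) ≈ 2233.


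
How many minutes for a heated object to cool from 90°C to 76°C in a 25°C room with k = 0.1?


From T(t) = T_a + (T₀ - T_a)e^(-kt), set T(t) = 76:
(76 - 25) / (90 - 25) = e^(-0.1t), so t = -ln(0.785)/0.1 ≈ 2.4 minutes.


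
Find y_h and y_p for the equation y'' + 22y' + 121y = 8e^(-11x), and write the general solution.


Characteristic polynomial (r + 11)² = 0; repeated root r = -11.
y_h = (C₁ + C₂x)e^(-11x). Forcing matches the repeated root (resonance), so try y_p = Ax² e^(-11x).
Substitute and solve for A: 2A = 8, so A = 4.
General solution: y = (C₁ + C₂x + 4x²)e^(-11x).


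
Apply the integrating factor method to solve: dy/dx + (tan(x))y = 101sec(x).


P(x) = tan(x) ⇒ μ = e^(∫tan(x)dx) = sec(x).
(sec(x) y)' = 101sec²(x) ⇒ sec(x) y = 101tan(x) + C.
Multiply by cos(x): y = 101sin(x) + C·cos(x).


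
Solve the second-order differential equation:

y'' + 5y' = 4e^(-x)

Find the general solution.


Characteristic roots of r² + 5r = 0 are 0, -5.
y_h = C₁ + C₂e^(-5x).
Forcing exponent -1 is not a characteristic root; try y_p = Ae^(-x).
Substitute: A·(1 + (5)·-1 + (0)) = A·-4 = 4, so A = -1.
General solution: y = C₁ + C₂e^(-5x) - e^(-x).


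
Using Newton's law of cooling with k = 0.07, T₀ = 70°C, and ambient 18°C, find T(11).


Newton's law: dT/dt = -k(T - T_a) has solution T(t) = T_a + (T₀ - T_a)e^(-kt).
Plug in T_a = 18, T₀ = 70, k = 0.07, t = 11: T(11) = 18 + (52)e^(-0.77) ≈ 42.1°C.


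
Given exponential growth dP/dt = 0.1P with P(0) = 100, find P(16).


The ODE dP/dt = 0.1P has solution P(t) = P(0)e^(0.1t).
Substitute P(0) = 100 and t = 16: P(16) = 100 e^(1.60) ≈ 495.


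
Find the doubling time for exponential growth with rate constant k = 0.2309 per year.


Exponential growth: P(t) = P₀ e^(0.2309t). Set P(t)/P₀ = 2: e^(0.2309t) = 2.
Solve: t = ln(2)/0.2309 ≈ 3.00 years.


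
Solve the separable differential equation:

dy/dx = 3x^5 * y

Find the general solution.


Separate variables: dy/y = 3x^5 dx.
Integrate: ln|y| = (1/2)x^6 + C₀.
Exponentiate: y = Ce^((1/2)x^6).


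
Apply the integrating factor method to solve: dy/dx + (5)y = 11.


P(x) = 5, Q(x) = 11; integrating factor μ = e^(5x).
(μ y)' = 11e^(5x) ⇒ μ y = (11/5)e^(5x) + C.
Divide by μ: y = 11/5 + Ce^(-5x).


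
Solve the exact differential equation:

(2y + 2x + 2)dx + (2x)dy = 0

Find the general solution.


Check exactness: ∂M/∂y = 2 and ∂N/∂x = 2; equal, so the equation is exact.
Integrate M with respect to x (treating y as constant): ∫M dx = 2xy + x^2 + 2x + h(y).
Differentiate w.r.t. y and set equal to N: all terms match, so h'(y) = 0 and h is a constant absorbed into C.
General solution: 2xy + x^2 + 2x = C.


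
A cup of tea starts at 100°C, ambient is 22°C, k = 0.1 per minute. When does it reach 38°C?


From T(t) = T_a + (T₀ - T_a)e^(-kt), set T(t) = 38:
(38 - 22) / (100 - 22) = e^(-0.1t), so t = -ln(0.205)/0.1 ≈ 15.8 minutes.


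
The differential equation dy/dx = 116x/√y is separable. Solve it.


Separate: √y dy = 116x dx.
Integrate: (2/3)y^(3/2) = 58x² + C.


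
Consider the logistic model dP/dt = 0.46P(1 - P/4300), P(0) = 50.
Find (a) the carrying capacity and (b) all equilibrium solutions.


Logistic ODE dP/dt = 0.46P(1 - P/4300) has equilibria where dP/dt = 0, i.e. P = 0 or P = 4300.
The coefficient (1 - P/K) = 0 when P = K, identifying K = 4300 as the carrying capacity.
(a) K = 4300; (b) equilibria P = 0 and P = 4300.


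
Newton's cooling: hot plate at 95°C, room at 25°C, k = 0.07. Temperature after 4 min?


Newton's law: dT/dt = -k(T - T_a) has solution T(t) = T_a + (T₀ - T_a)e^(-kt).
Plug in T_a = 25, T₀ = 95, k = 0.07, t = 4: T(4) = 25 + (70)e^(-0.28) ≈ 77.9°C.


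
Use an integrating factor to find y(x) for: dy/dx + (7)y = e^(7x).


P(x) = 7 ⇒ μ = e^(7x).
(μ y)' = e^(14x) ⇒ μ y = (1/14)e^(14x) + C.
Divide by μ: y = (1/14)e^(7x) + Ce^(-7x).


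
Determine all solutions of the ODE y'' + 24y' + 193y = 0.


Characteristic equation: r² + 24r + 193 = 0.
Discriminant is negative; roots r = -12 ± 7i (complex conjugate pair).
General solution uses e^(α x)(C₁ cos(β x) + C₂ sin(β x)): y = e^(-12x)(C₁cos(7x) + C₂sin(7x)).


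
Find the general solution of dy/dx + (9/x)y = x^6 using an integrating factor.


P(x) = 9/x ⇒ μ = x^9.
(x^9 y)' = x^15 ⇒ x^9 y = x^16/(16) + C.
Solve for y: y = (1/16)x^7 + C/x^9.


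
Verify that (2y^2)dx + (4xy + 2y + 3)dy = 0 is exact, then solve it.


Check exactness: ∂M/∂y = 4y and ∂N/∂x = 4y; equal, so the equation is exact.
Integrate M with respect to x (treating y as constant): ∫M dx = 2xy^2 + h(y).
Differentiate w.r.t. y and set equal to N: the x-dependent terms already match, leaving h'(y) = 2y + 3. Integrate: h(y) = y^2 + 3y.
So F(x,y) = 2xy^2 + y^2 + 3y.
General solution: 2xy^2 + y^2 + 3y = C.


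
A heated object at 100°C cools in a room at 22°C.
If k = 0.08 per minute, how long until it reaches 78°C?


From T(t) = T_a + (T₀ - T_a)e^(-kt), set T(t) = 78:
(78 - 22) / (100 - 22) = e^(-0.08t), so t = -ln(0.718)/0.08 ≈ 4.1 minutes.


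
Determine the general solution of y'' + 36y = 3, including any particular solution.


Homogeneous part: r² + 36 = 0 ⇒ r = ±6i, so y_h = C₁cos(6x) + C₂sin(6x).
Try constant y_p = A; plug in: 36A = 3 ⇒ A = 1/12.
General solution: y = C₁cos(6x) + C₂sin(6x) + 1/12.


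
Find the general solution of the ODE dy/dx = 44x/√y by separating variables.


Separate: √y dy = 44x dx.
Integrate: (2/3)y^(3/2) = 22x² + C.


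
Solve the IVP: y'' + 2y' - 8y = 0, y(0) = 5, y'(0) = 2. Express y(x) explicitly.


Characteristic roots of r² + 2r - 8 = 0 are -4, 2.
General solution y = c₁ e^(-4x) + c₂ e^(2x).
Apply y(0) = 5: c₁ + c₂ = 5. Apply y'(0) = 2: -4 c₁ + 2 c₂ = 2.
Solve: c₁ = 4/3, c₂ = 11/3.
Particular solution: y = (4/3)e^(-4x) + (11/3)e^(2x).


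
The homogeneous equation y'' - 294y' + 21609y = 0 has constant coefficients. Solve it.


Characteristic equation: r² - 294r + 21609 = 0, i.e. (r - 147)² = 0.
Repeated root r = 147; include an x factor for the second linearly independent solution.
General solution: y = (C₁ + C₂x)e^(147x).


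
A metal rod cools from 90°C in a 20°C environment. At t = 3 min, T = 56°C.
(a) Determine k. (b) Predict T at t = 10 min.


Newton's law: T(t) = T_a + (T₀ - T_a)e^(-kt).
(a) Use T(3) = 56: (56 - 20)/(90 - 20) = e^(-k·3), so k = -ln(0.514)/3 ≈ 0.2217.
(b) Apply k to t = 10: T(10) = 20 + (70)e^(-2.217) ≈ 27.6°C.


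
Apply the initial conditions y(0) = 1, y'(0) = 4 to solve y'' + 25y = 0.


Characteristic roots of r² + 25 = 0 are ±5i, so y = C₁cos(5x) + C₂sin(5x).
Apply y(0) = 1: C₁ = 1. Differentiate and apply y'(0) = 4: 5·C₂ = 4, so C₂ = 4/5.
Particular solution: y = cos(5x) + (4/5)sin(5x).


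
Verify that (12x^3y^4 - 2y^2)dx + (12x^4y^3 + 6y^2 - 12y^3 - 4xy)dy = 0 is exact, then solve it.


Check exactness: ∂M/∂y = 48x^3y^3 - 4y and ∂N/∂x = 48x^3y^3 - 4y; equal, so the equation is exact.
Integrate M with respect to x (treating y as constant): ∫M dx = 3x^4y^4 - 2xy^2 + h(y).
Differentiate w.r.t. y and set equal to N: the x-dependent terms already match, leaving h'(y) = 6y^2 - 12y^3. Integrate: h(y) = 2y^3 - 3y^4.
So F(x,y) = 3x^4y^4 + 2y^3 - 3y^4 - 2xy^2.
General solution: 3x^4y^4 + 2y^3 - 3y^4 - 2xy^2 = C.


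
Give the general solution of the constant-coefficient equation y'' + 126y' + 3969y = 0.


Characteristic equation: r² + 126r + 3969 = 0, i.e. (r + 63)² = 0.
Repeated root r = -63; include an x factor for the second linearly independent solution.
General solution: y = (C₁ + C₂x)e^(-63x).


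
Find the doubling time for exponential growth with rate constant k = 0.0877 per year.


Exponential growth: P(t) = P₀ e^(0.0877t). Set P(t)/P₀ = 2: e^(0.0877t) = 2.
Solve: t = ln(2)/0.0877 ≈ 7.90 years.


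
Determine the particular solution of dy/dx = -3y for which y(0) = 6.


General solution of y' = -3y is y = Ce^(-3x).
Apply y(0) = 6: C = 6.
Particular solution: y = 6e^(-3x).


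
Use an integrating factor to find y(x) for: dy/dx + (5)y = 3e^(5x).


P(x) = 5 ⇒ μ = e^(5x).
(μ y)' = 3e^(10x) ⇒ μ y = (3/10)e^(10x) + C.
Divide by μ: y = (3/10)e^(5x) + Ce^(-5x).


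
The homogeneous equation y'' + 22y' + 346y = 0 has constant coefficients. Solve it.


Characteristic equation: r² + 22r + 346 = 0.
Discriminant is negative; roots r = -11 ± 15i (complex conjugate pair).
General solution uses e^(α x)(C₁ cos(β x) + C₂ sin(β x)): y = e^(-11x)(C₁cos(15x) + C₂sin(15x)).


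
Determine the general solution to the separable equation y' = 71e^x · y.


Separate variables: dy/y = 71e^x dx.
Integrate: ln|y| = 71e^x + C₀.
Exponentiate: y = Ce^(71e^x).


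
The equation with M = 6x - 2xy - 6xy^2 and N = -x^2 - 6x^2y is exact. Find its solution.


Check exactness: ∂M/∂y = -2x - 12xy and ∂N/∂x = -2x - 12xy; equal, so the equation is exact.
Integrate M with respect to x (treating y as constant): ∫M dx = 3x^2 - x^2y - 3x^2y^2 + h(y).
Differentiate w.r.t. y and set equal to N: all terms match, so h'(y) = 0 and h is a constant absorbed into C.
General solution: 3x^2 - x^2y - 3x^2y^2 = C.


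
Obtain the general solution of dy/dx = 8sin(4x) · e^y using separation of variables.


Separate: e^(-y) dy = 8sin(4x) dx.
Integrate: -e^(-y) = -2cos(4x) + C₀.
Rearrange: e^(-y) = 2cos(4x) + C.


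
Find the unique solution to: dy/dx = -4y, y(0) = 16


General solution of y' = -4y is y = Ce^(-4x).
Apply y(0) = 16: C = 16.
Particular solution: y = 16e^(-4x).


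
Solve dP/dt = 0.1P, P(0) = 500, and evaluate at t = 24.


The ODE dP/dt = 0.1P has solution P(t) = P(0)e^(0.1t).
Substitute P(0) = 500 and t = 24: P(24) = 500 e^(2.40) ≈ 5512.


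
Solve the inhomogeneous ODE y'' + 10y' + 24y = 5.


Characteristic roots of r² + 10r + 24 = 0 are -6, -4.
y_h = C₁e^(-6x) + C₂e^(-4x).
Constant forcing; try y_p = A. Then 24A = 5 ⇒ A = 5/24.
General solution: y = C₁e^(-6x) + C₂e^(-4x) + 5/24.


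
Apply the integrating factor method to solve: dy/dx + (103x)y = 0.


P(x) = 103x ⇒ μ = e^((103/2)x²).
Q(x) = 0 so μ y is constant: y = Ce^(-(103/2)x²).


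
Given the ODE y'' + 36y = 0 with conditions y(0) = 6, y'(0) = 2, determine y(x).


Characteristic roots of r² + 36 = 0 are ±6i, so y = C₁cos(6x) + C₂sin(6x).
Apply y(0) = 6: C₁ = 6. Differentiate and apply y'(0) = 2: 6·C₂ = 2, so C₂ = 1/3.
Particular solution: y = 6cos(6x) + (1/3)sin(6x).


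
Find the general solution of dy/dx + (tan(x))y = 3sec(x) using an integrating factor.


P(x) = tan(x) ⇒ μ = e^(∫tan(x)dx) = sec(x).
(sec(x) y)' = 3sec²(x) ⇒ sec(x) y = 3tan(x) + C.
Multiply by cos(x): y = 3sin(x) + C·cos(x).


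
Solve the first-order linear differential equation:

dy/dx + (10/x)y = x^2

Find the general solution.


P(x) = 10/x ⇒ μ = x^10.
(x^10 y)' = x^12 ⇒ x^10 y = x^13/(13) + C.
Solve for y: y = (1/13)x^3 + C/x^10.


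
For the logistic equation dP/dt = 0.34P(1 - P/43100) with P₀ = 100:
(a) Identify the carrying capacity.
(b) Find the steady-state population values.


Logistic ODE dP/dt = 0.34P(1 - P/43100) has equilibria where dP/dt = 0, i.e. P = 0 or P = 43100.
The coefficient (1 - P/K) = 0 when P = K, identifying K = 43100 as the carrying capacity.
(a) K = 43100; (b) equilibria P = 0 and P = 43100.


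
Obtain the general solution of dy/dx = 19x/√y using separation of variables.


Separate: √y dy = 19x dx.
Integrate: (2/3)y^(3/2) = (19/2)x² + C.


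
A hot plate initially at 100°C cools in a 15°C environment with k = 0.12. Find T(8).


Newton's law: dT/dt = -k(T - T_a) has solution T(t) = T_a + (T₀ - T_a)e^(-kt).
Plug in T_a = 15, T₀ = 100, k = 0.12, t = 8: T(8) = 15 + (85)e^(-0.96) ≈ 47.5°C.


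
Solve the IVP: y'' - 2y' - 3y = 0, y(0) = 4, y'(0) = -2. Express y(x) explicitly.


Characteristic roots of r² - 2r - 3 = 0 are -1, 3.
General solution y = c₁ e^(-x) + c₂ e^(3x).
Apply y(0) = 4: c₁ + c₂ = 4. Apply y'(0) = -2: -1 c₁ + 3 c₂ = -2.
Solve: c₁ = 7/2, c₂ = 1/2.
Particular solution: y = (7/2)e^(-x) + (1/2)e^(3x).


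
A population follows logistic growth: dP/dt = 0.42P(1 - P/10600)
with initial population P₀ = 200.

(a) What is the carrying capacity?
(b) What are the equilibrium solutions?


Logistic ODE dP/dt = 0.42P(1 - P/10600) has equilibria where dP/dt = 0, i.e. P = 0 or P = 10600.
The coefficient (1 - P/K) = 0 when P = K, identifying K = 10600 as the carrying capacity.
(a) K = 10600; (b) equilibria P = 0 and P = 10600.


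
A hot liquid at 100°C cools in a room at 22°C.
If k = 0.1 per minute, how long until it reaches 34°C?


From T(t) = T_a + (T₀ - T_a)e^(-kt), set T(t) = 34:
(34 - 22) / (100 - 22) = e^(-0.1t), so t = -ln(0.154)/0.1 ≈ 18.7 minutes.


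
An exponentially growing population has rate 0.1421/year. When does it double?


Exponential growth: P(t) = P₀ e^(0.1421t). Set P(t)/P₀ = 2: e^(0.1421t) = 2.
Solve: t = ln(2)/0.1421 ≈ 4.88 years.


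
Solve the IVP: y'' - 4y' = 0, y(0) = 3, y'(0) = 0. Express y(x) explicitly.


Characteristic roots of r² - 4r = 0 are 4, 0.
General solution y = c₁ e^(4x) + c₂.
Apply y(0) = 3: c₁ + c₂ = 3. Apply y'(0) = 0: 4 c₁ + 0 c₂ = 0.
Solve: c₁ = 0, c₂ = 3.
Particular solution: y = 0e^(4x) + 3.


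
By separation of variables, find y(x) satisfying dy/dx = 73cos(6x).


g(y) = 1, so integrate directly: y = ∫ 73cos(6x) dx = (73/6)sin(6x) + C.


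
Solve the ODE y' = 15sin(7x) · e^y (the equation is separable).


Separate: e^(-y) dy = 15sin(7x) dx.
Integrate: -e^(-y) = -(15/7)cos(7x) + C₀.
Rearrange: e^(-y) = (15/7)cos(7x) + C.


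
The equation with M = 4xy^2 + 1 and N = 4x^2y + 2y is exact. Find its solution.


Check exactness: ∂M/∂y = 8xy and ∂N/∂x = 8xy; equal, so the equation is exact.
Integrate M with respect to x (treating y as constant): ∫M dx = 2x^2y^2 + x + h(y).
Differentiate w.r.t. y and set equal to N: the x-dependent terms already match, leaving h'(y) = 2y. Integrate: h(y) = y^2.
So F(x,y) = 2x^2y^2 + x + y^2.
General solution: 2x^2y^2 + x + y^2 = C.


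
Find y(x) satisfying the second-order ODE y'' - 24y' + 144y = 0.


Characteristic equation: r² - 24r + 144 = 0, i.e. (r - 12)² = 0.
Repeated root r = 12; include an x factor for the second linearly independent solution.
General solution: y = (C₁ + C₂x)e^(12x).


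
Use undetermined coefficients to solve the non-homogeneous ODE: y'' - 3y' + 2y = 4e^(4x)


Characteristic roots of r² - 3r + 2 = 0 are 2, 1.
y_h = C₁e^(2x) + C₂e^(x).
Forcing exponent 4 is not a characteristic root; try y_p = Ae^(4x).
Substitute: A·(16 + (-3)·4 + (2)) = A·6 = 4, so A = 2/3.
General solution: y = C₁e^(2x) + C₂e^(x) + (2/3)e^(4x).


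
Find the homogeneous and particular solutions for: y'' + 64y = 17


Homogeneous part: r² + 64 = 0 ⇒ r = ±8i, so y_h = C₁cos(8x) + C₂sin(8x).
Try constant y_p = A; plug in: 64A = 17 ⇒ A = 17/64.
General solution: y = C₁cos(8x) + C₂sin(8x) + 17/64.


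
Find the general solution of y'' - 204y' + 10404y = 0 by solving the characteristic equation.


Characteristic equation: r² - 204r + 10404 = 0, i.e. (r - 102)² = 0.
Repeated root r = 102; include an x factor for the second linearly independent solution.
General solution: y = (C₁ + C₂x)e^(102x).


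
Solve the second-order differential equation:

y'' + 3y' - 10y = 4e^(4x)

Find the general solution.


Characteristic roots of r² + 3r - 10 = 0 are 2, -5.
y_h = C₁e^(2x) + C₂e^(-5x).
Forcing exponent 4 is not a characteristic root; try y_p = Ae^(4x).
Substitute: A·(16 + (3)·4 + (-10)) = A·18 = 4, so A = 2/9.
General solution: y = C₁e^(2x) + C₂e^(-5x) + (2/9)e^(4x).


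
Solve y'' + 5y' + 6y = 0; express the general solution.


Characteristic equation: r² + 5r + 6 = 0.
Factor: (r + 2)(r + 3) = 0 ⇒ r = -2, -3 (distinct real).
General solution: y = C₁e^(-2x) + C₂e^(-3x).


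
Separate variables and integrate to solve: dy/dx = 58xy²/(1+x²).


Separate: dy/y² = 58x/(1+x²) dx.
Integrate LHS: ∫ dy/y² = -1/y.
Integrate RHS via u = 1+x²: 29ln(1+x²) + C.
Result: -1/y = 29ln(1+x²) + C.


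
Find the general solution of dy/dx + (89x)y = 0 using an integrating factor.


P(x) = 89x ⇒ μ = e^((89/2)x²).
Q(x) = 0 so μ y is constant: y = Ce^(-(89/2)x²).


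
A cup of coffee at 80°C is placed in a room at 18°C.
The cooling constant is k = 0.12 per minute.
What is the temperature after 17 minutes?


Newton's law: dT/dt = -k(T - T_a) has solution T(t) = T_a + (T₀ - T_a)e^(-kt).
Plug in T_a = 18, T₀ = 80, k = 0.12, t = 17: T(17) = 18 + (62)e^(-2.04) ≈ 26.1°C.


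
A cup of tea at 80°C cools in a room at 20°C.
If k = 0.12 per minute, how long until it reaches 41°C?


From T(t) = T_a + (T₀ - T_a)e^(-kt), set T(t) = 41:
(41 - 20) / (80 - 20) = e^(-0.12t), so t = -ln(0.350)/0.12 ≈ 8.7 minutes.


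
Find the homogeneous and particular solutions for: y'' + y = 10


Homogeneous part: r² + 1 = 0 ⇒ r = ±1i, so y_h = C₁cos(x) + C₂sin(x).
Try constant y_p = A; plug in: 1A = 10 ⇒ A = 10.
General solution: y = C₁cos(x) + C₂sin(x) + 10.


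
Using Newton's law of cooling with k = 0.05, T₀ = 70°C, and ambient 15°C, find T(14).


Newton's law: dT/dt = -k(T - T_a) has solution T(t) = T_a + (T₀ - T_a)e^(-kt).
Plug in T_a = 15, T₀ = 70, k = 0.05, t = 14: T(14) = 15 + (55)e^(-0.70) ≈ 42.3°C.


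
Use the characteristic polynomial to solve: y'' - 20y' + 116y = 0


Characteristic equation: r² - 20r + 116 = 0.
Discriminant is negative; roots r = 10 ± 4i (complex conjugate pair).
General solution uses e^(α x)(C₁ cos(β x) + C₂ sin(β x)): y = e^(10x)(C₁cos(4x) + C₂sin(4x)).


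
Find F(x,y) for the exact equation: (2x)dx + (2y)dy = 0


Check exactness: ∂M/∂y = 0 and ∂N/∂x = 0; equal, so the equation is exact.
Integrate M with respect to x (treating y as constant): ∫M dx = x^2 + h(y).
Differentiate w.r.t. y and set equal to N: the x-dependent terms already match, leaving h'(y) = 2y. Integrate: h(y) = y^2.
So F(x,y) = y^2 + x^2.
General solution: y^2 + x^2 = C.


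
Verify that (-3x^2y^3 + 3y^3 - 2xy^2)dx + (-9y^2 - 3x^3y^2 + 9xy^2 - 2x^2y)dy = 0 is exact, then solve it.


Check exactness: ∂M/∂y = -9x^2y^2 + 9y^2 - 4xy and ∂N/∂x = -9x^2y^2 + 9y^2 - 4xy; equal, so the equation is exact.
Integrate M with respect to x (treating y as constant): ∫M dx = -x^3y^3 + 3xy^3 - x^2y^2 + h(y).
Differentiate w.r.t. y and set equal to N: the x-dependent terms already match, leaving h'(y) = -9y^2. Integrate: h(y) = -3y^3.
So F(x,y) = -3y^3 - x^3y^3 + 3xy^3 - x^2y^2.
General solution: -3y^3 - x^3y^3 + 3xy^3 - x^2y^2 = C.


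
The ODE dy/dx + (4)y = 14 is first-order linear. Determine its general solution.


P(x) = 4, Q(x) = 14; integrating factor μ = e^(4x).
(μ y)' = 14e^(4x) ⇒ μ y = (7/2)e^(4x) + C.
Divide by μ: y = 7/2 + Ce^(-4x).


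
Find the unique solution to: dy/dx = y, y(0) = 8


General solution of y' = y is y = Ce^(x).
Apply y(0) = 8: C = 8.
Particular solution: y = 8e^(x).


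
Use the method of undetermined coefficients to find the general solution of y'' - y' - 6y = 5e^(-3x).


Characteristic roots of r² - r - 6 = 0 are 3, -2.
y_h = C₁e^(3x) + C₂e^(-2x).
Forcing exponent -3 is not a characteristic root; try y_p = Ae^(-3x).
Substitute: A·(9 + (-1)·-3 + (-6)) = A·6 = 5, so A = 5/6.
General solution: y = C₁e^(3x) + C₂e^(-2x) + (5/6)e^(-3x).


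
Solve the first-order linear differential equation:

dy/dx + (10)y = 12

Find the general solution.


P(x) = 10, Q(x) = 12; integrating factor μ = e^(10x).
(μ y)' = 12e^(10x) ⇒ μ y = (6/5)e^(10x) + C.
Divide by μ: y = 6/5 + Ce^(-10x).


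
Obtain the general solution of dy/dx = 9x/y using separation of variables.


Separate variables: y dy = 9x dx.
Integrate both sides: y²/2 = (9/2)x^2 + C₀.
Multiply by 2: y² = 9x^2 + C.


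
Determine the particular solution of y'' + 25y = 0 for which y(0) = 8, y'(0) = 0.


Characteristic roots of r² + 25 = 0 are ±5i, so y = C₁cos(5x) + C₂sin(5x).
Apply y(0) = 8: C₁ = 8. Differentiate and apply y'(0) = 0: 5·C₂ = 0, so C₂ = 0.
Particular solution: y = 8cos(5x).


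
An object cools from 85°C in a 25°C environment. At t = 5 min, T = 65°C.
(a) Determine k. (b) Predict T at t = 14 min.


Newton's law: T(t) = T_a + (T₀ - T_a)e^(-kt).
(a) Use T(5) = 65: (65 - 25)/(85 - 25) = e^(-k·5), so k = -ln(0.667)/5 ≈ 0.0811.
(b) Apply k to t = 14: T(14) = 25 + (60)e^(-1.135) ≈ 44.3°C.


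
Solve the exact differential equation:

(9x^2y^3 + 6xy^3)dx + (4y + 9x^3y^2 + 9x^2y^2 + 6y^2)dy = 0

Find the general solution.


Check exactness: ∂M/∂y = 27x^2y^2 + 18xy^2 and ∂N/∂x = 27x^2y^2 + 18xy^2; equal, so the equation is exact.
Integrate M with respect to x (treating y as constant): ∫M dx = 3x^3y^3 + 3x^2y^3 + h(y).
Differentiate w.r.t. y and set equal to N: the x-dependent terms already match, leaving h'(y) = 4y + 6y^2. Integrate: h(y) = 2y^2 + 2y^3.
So F(x,y) = 2y^2 + 3x^3y^3 + 3x^2y^3 + 2y^3.
General solution: 2y^2 + 3x^3y^3 + 3x^2y^3 + 2y^3 = C.


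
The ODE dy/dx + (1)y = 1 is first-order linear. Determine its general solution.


P(x) = 1, Q(x) = 1; integrating factor μ = e^(x).
(μ y)' = e^(x) ⇒ μ y = e^(x) + C.
Divide by μ: y = 1 + Ce^(-x).


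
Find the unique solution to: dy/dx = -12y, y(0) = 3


General solution of y' = -12y is y = Ce^(-12x).
Apply y(0) = 3: C = 3.
Particular solution: y = 3e^(-12x).


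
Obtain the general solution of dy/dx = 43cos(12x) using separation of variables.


g(y) = 1, so integrate directly: y = ∫ 43cos(12x) dx = (43/12)sin(12x) + C.


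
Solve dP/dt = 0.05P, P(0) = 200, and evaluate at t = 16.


The ODE dP/dt = 0.05P has solution P(t) = P(0)e^(0.05t).
Substitute P(0) = 200 and t = 16: P(16) = 200 e^(0.80) ≈ 445.


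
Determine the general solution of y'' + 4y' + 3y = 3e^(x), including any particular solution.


Characteristic roots of r² + 4r + 3 = 0 are -3, -1.
y_h = C₁e^(-3x) + C₂e^(-x).
Forcing exponent 1 is not a characteristic root; try y_p = Ae^(x).
Substitute: A·(1 + (4)·1 + (3)) = A·8 = 3, so A = 3/8.
General solution: y = C₁e^(-3x) + C₂e^(-x) + (3/8)e^(x).


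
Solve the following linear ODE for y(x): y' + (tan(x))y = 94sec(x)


P(x) = tan(x) ⇒ μ = e^(∫tan(x)dx) = sec(x).
(sec(x) y)' = 94sec²(x) ⇒ sec(x) y = 94tan(x) + C.
Multiply by cos(x): y = 94sin(x) + C·cos(x).


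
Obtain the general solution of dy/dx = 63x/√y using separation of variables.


Separate: √y dy = 63x dx.
Integrate: (2/3)y^(3/2) = (63/2)x² + C.


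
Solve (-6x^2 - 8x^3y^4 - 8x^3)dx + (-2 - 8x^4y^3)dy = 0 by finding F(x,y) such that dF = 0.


Check exactness: ∂M/∂y = -32x^3y^3 and ∂N/∂x = -32x^3y^3; equal, so the equation is exact.
Integrate M with respect to x (treating y as constant): ∫M dx = -2x^3 - 2x^4y^4 - 2x^4 + h(y).
Differentiate w.r.t. y and set equal to N: the x-dependent terms already match, leaving h'(y) = -2. Integrate: h(y) = -2y.
So F(x,y) = -2x^3 - 2y - 2x^4y^4 - 2x^4.
General solution: -2x^3 - 2y - 2x^4y^4 - 2x^4 = C.


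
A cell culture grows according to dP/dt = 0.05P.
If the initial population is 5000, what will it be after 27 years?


The ODE dP/dt = 0.05P has solution P(t) = P(0)e^(0.05t).
Substitute P(0) = 5000 and t = 27: P(27) = 5000 e^(1.35) ≈ 19287.


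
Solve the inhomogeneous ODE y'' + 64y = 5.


Homogeneous part: r² + 64 = 0 ⇒ r = ±8i, so y_h = C₁cos(8x) + C₂sin(8x).
Try constant y_p = A; plug in: 64A = 5 ⇒ A = 5/64.
General solution: y = C₁cos(8x) + C₂sin(8x) + 5/64.


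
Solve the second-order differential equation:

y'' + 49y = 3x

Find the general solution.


Homogeneous: r² + 49 = 0 ⇒ r = ±7i, y_h = C₁cos(7x) + C₂sin(7x).
Polynomial forcing; try y_p = Ax + B. Then y_p'' + 49 y_p = 49(Ax + B) = 3x, so B = 0 and A = 3/49.
General solution: y = C₁cos(7x) + C₂sin(7x) + (3/49)x.


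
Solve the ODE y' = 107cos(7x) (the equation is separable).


g(y) = 1, so integrate directly: y = ∫ 107cos(7x) dx = (107/7)sin(7x) + C.


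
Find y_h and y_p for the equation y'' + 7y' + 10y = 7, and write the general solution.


Characteristic roots of r² + 7r + 10 = 0 are -5, -2.
y_h = C₁e^(-5x) + C₂e^(-2x).
Constant forcing; try y_p = A. Then 10A = 7 ⇒ A = 7/10.
General solution: y = C₁e^(-5x) + C₂e^(-2x) + 7/10.


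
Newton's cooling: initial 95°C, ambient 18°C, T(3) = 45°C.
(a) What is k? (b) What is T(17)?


Newton's law: T(t) = T_a + (T₀ - T_a)e^(-kt).
(a) Use T(3) = 45: (45 - 18)/(95 - 18) = e^(-k·3), so k = -ln(0.351)/3 ≈ 0.3493.
(b) Apply k to t = 17: T(17) = 18 + (77)e^(-5.938) ≈ 18.2°C.


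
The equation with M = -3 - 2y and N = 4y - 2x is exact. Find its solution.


Check exactness: ∂M/∂y = -2 and ∂N/∂x = -2; equal, so the equation is exact.
Integrate M with respect to x (treating y as constant): ∫M dx = -3x - 2xy + h(y).
Differentiate w.r.t. y and set equal to N: the x-dependent terms already match, leaving h'(y) = 4y. Integrate: h(y) = 2y^2.
So F(x,y) = -3x + 2y^2 - 2xy.
General solution: -3x + 2y^2 - 2xy = C.


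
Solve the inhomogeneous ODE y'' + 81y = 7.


Homogeneous part: r² + 81 = 0 ⇒ r = ±9i, so y_h = C₁cos(9x) + C₂sin(9x).
Try constant y_p = A; plug in: 81A = 7 ⇒ A = 7/81.
General solution: y = C₁cos(9x) + C₂sin(9x) + 7/81.


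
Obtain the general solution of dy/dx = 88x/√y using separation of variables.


Separate: √y dy = 88x dx.
Integrate: (2/3)y^(3/2) = 44x² + C.


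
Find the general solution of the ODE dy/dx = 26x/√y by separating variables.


Separate: √y dy = 26x dx.
Integrate: (2/3)y^(3/2) = 13x² + C.


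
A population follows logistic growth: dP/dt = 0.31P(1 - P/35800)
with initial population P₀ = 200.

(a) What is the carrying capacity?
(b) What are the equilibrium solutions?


Logistic ODE dP/dt = 0.31P(1 - P/35800) has equilibria where dP/dt = 0, i.e. P = 0 or P = 35800.
The coefficient (1 - P/K) = 0 when P = K, identifying K = 35800 as the carrying capacity.
(a) K = 35800; (b) equilibria P = 0 and P = 35800.


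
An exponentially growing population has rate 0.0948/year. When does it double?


Exponential growth: P(t) = P₀ e^(0.0948t). Set P(t)/P₀ = 2: e^(0.0948t) = 2.
Solve: t = ln(2)/0.0948 ≈ 7.31 years.


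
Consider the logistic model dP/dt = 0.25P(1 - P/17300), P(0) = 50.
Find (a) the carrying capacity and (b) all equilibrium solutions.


Logistic ODE dP/dt = 0.25P(1 - P/17300) has equilibria where dP/dt = 0, i.e. P = 0 or P = 17300.
The coefficient (1 - P/K) = 0 when P = K, identifying K = 17300 as the carrying capacity.
(a) K = 17300; (b) equilibria P = 0 and P = 17300.


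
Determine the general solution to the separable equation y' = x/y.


Separate variables: y dy = x dx.
Integrate both sides: y²/2 = (1/2)x^2 + C₀.
Multiply by 2: y² = x^2 + C.


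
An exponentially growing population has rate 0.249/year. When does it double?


Exponential growth: P(t) = P₀ e^(0.249t). Set P(t)/P₀ = 2: e^(0.249t) = 2.
Solve: t = ln(2)/0.249 ≈ 2.78 years.


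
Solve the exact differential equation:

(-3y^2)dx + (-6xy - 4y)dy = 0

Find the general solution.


Check exactness: ∂M/∂y = -6y and ∂N/∂x = -6y; equal, so the equation is exact.
Integrate M with respect to x (treating y as constant): ∫M dx = -3xy^2 + h(y).
Differentiate w.r.t. y and set equal to N: the x-dependent terms already match, leaving h'(y) = -4y. Integrate: h(y) = -2y^2.
So F(x,y) = -3xy^2 - 2y^2.
General solution: -3xy^2 - 2y^2 = C.


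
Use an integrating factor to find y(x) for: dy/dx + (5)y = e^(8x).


P(x) = 5 ⇒ μ = e^(5x).
(μ y)' = e^(13x) ⇒ μ y = e^(13x)/13 + C.
Divide by μ: y = (1/13)e^(8x) + Ce^(-5x).


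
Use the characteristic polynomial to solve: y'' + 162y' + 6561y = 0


Characteristic equation: r² + 162r + 6561 = 0, i.e. (r + 81)² = 0.
Repeated root r = -81; include an x factor for the second linearly independent solution.
General solution: y = (C₁ + C₂x)e^(-81x).


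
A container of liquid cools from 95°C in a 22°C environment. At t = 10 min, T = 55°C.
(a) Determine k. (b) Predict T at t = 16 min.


Newton's law: T(t) = T_a + (T₀ - T_a)e^(-kt).
(a) Use T(10) = 55: (55 - 22)/(95 - 22) = e^(-k·10), so k = -ln(0.452)/10 ≈ 0.0794.
(b) Apply k to t = 16: T(16) = 22 + (73)e^(-1.270) ≈ 42.5°C.


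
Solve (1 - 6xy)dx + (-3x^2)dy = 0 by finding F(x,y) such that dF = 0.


Check exactness: ∂M/∂y = -6x and ∂N/∂x = -6x; equal, so the equation is exact.
Integrate M with respect to x (treating y as constant): ∫M dx = x - 3x^2y + h(y).
Differentiate w.r.t. y and set equal to N: all terms match, so h'(y) = 0 and h is a constant absorbed into C.
General solution: x - 3x^2y = C.


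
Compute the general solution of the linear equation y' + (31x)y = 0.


P(x) = 31x ⇒ μ = e^((31/2)x²).
Q(x) = 0 so μ y is constant: y = Ce^(-(31/2)x²).


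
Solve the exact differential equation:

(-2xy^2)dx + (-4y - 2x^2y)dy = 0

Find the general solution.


Check exactness: ∂M/∂y = -4xy and ∂N/∂x = -4xy; equal, so the equation is exact.
Integrate M with respect to x (treating y as constant): ∫M dx = -x^2y^2 + h(y).
Differentiate w.r.t. y and set equal to N: the x-dependent terms already match, leaving h'(y) = -4y. Integrate: h(y) = -2y^2.
So F(x,y) = -2y^2 - x^2y^2.
General solution: -2y^2 - x^2y^2 = C.


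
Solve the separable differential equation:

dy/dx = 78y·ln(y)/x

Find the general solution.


Separate: dy/[y ln(y)] = 78 dx/x.
Substitute u = ln(y): du/u = 78 dx/x.
Integrate: ln|ln(y)| = 78ln|x| + C₀, hence ln(y) = C·x^78.


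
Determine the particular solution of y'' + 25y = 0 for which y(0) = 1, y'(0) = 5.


Characteristic roots of r² + 25 = 0 are ±5i, so y = C₁cos(5x) + C₂sin(5x).
Apply y(0) = 1: C₁ = 1. Differentiate and apply y'(0) = 5: 5·C₂ = 5, so C₂ = 1.
Particular solution: y = cos(5x) + sin(5x).


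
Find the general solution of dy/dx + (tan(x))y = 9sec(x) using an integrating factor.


P(x) = tan(x) ⇒ μ = e^(∫tan(x)dx) = sec(x).
(sec(x) y)' = 9sec²(x) ⇒ sec(x) y = 9tan(x) + C.
Multiply by cos(x): y = 9sin(x) + C·cos(x).


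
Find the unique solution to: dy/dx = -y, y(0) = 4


General solution of y' = -y is y = Ce^(-x).
Apply y(0) = 4: C = 4.
Particular solution: y = 4e^(-x).


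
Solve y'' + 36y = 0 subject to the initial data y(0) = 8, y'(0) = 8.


Characteristic roots of r² + 36 = 0 are ±6i, so y = C₁cos(6x) + C₂sin(6x).
Apply y(0) = 8: C₁ = 8. Differentiate and apply y'(0) = 8: 6·C₂ = 8, so C₂ = 4/3.
Particular solution: y = 8cos(6x) + (4/3)sin(6x).


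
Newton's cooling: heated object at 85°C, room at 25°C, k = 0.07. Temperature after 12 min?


Newton's law: dT/dt = -k(T - T_a) has solution T(t) = T_a + (T₀ - T_a)e^(-kt).
Plug in T_a = 25, T₀ = 85, k = 0.07, t = 12: T(12) = 25 + (60)e^(-0.84) ≈ 50.9°C.


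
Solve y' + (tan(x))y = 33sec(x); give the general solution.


P(x) = tan(x) ⇒ μ = e^(∫tan(x)dx) = sec(x).
(sec(x) y)' = 33sec²(x) ⇒ sec(x) y = 33tan(x) + C.
Multiply by cos(x): y = 33sin(x) + C·cos(x).


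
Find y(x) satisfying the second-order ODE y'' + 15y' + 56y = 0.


Characteristic equation: r² + 15r + 56 = 0.
Factor: (r + 8)(r + 7) = 0 ⇒ r = -8, -7 (distinct real).
General solution: y = C₁e^(-8x) + C₂e^(-7x).


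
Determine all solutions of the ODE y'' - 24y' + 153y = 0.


Characteristic equation: r² - 24r + 153 = 0.
Discriminant is negative; roots r = 12 ± 3i (complex conjugate pair).
General solution uses e^(α x)(C₁ cos(β x) + C₂ sin(β x)): y = e^(12x)(C₁cos(3x) + C₂sin(3x)).


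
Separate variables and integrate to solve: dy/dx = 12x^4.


Integrate both sides with respect to x: y = ∫ 12x^4 dx = (12/5)x^5 + C.


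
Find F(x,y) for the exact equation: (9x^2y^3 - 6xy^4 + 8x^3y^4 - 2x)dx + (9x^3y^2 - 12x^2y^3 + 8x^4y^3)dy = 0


Check exactness: ∂M/∂y = 27x^2y^2 - 24xy^3 + 32x^3y^3 and ∂N/∂x = 27x^2y^2 - 24xy^3 + 32x^3y^3; equal, so the equation is exact.
Integrate M with respect to x (treating y as constant): ∫M dx = 3x^3y^3 - 3x^2y^4 + 2x^4y^4 - x^2 + h(y).
Differentiate w.r.t. y and set equal to N: all terms match, so h'(y) = 0 and h is a constant absorbed into C.
General solution: 3x^3y^3 - 3x^2y^4 + 2x^4y^4 - x^2 = C.


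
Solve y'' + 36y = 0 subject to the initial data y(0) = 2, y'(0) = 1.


Characteristic roots of r² + 36 = 0 are ±6i, so y = C₁cos(6x) + C₂sin(6x).
Apply y(0) = 2: C₁ = 2. Differentiate and apply y'(0) = 1: 6·C₂ = 1, so C₂ = 1/6.
Particular solution: y = 2cos(6x) + (1/6)sin(6x).


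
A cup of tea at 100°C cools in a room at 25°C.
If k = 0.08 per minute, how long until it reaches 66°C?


From T(t) = T_a + (T₀ - T_a)e^(-kt), set T(t) = 66:
(66 - 25) / (100 - 25) = e^(-0.08t), so t = -ln(0.547)/0.08 ≈ 7.5 minutes.


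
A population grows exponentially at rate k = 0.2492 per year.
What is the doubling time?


Exponential growth: P(t) = P₀ e^(0.2492t). Set P(t)/P₀ = 2: e^(0.2492t) = 2.
Solve: t = ln(2)/0.2492 ≈ 2.78 years.
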